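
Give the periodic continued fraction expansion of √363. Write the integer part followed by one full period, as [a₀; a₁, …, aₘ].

[19; 19, 38]

a₀ = ⌊√363⌋ = 19.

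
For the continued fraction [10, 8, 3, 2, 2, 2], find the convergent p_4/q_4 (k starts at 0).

Using pₖ = aₖpₖ₋₁ + pₖ₋₂, qₖ = aₖqₖ₋₁ + qₖ₋₂ (with p₋₁=1, p₋₂=0, q₋₁=0, q₋₂=1):
  k=0: a=10, p=10, q=1
  k=1: a=8, p=81, q=8
  k=2: a=3, p=253, q=25
  k=3: a=2, p=587, q=58
  k=4: a=2, p=1427, q=141

1427/141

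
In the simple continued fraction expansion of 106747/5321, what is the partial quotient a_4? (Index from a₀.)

106747 = 20·5321 + 327   →  a_0 = 20
5321 = 16·327 + 89   →  a_1 = 16
327 = 3·89 + 60   →  a_2 = 3
89 = 1·60 + 29   →  a_3 = 1
60 = 2·29 + 2   →  a_4 = 2

2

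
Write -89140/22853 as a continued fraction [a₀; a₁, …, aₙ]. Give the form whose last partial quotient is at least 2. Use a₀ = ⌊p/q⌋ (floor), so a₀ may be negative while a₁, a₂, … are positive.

-89140 = -4·22853 + 2272
22853 = 10·2272 + 133
2272 = 17·133 + 11
133 = 12·11 + 1
11 = 11·1 + 0  (stop)
So -89140/22853 = [-4; 10, 17, 12, 11].

[-4; 10, 17, 12, 11]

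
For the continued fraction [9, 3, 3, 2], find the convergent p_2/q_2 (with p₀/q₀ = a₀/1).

93/10

Using pₖ = aₖpₖ₋₁ + pₖ₋₂, qₖ = aₖqₖ₋₁ + qₖ₋₂ (with p₋₁=1, p₋₂=0, q₋₁=0, q₋₂=1):
  k=0: a=9, p=9, q=1
  k=1: a=3, p=28, q=3
  k=2: a=3, p=93, q=10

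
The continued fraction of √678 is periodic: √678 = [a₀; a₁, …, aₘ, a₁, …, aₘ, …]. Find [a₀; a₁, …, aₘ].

a₀ = ⌊√678⌋ = 26.
With m₀=0, d₀=1 and mₖ₊₁ = dₖaₖ − mₖ, dₖ₊₁ = (n − mₖ₊₁²)/dₖ, aₖ₊₁ = ⌊(a₀+mₖ₊₁)/dₖ₊₁⌋:
  k=1: m=26, d=2, a=26
  k=2: m=26, d=1, a=52
d=1 and a=2a₀=52 at k=2, so the next step gives (m, d) = (26, 2) again — its k=1 value — and the period has length 2.

[26; 26, 52]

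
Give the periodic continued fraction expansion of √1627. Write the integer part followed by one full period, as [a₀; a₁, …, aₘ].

a₀ = ⌊√1627⌋ = 40.
With m₀=0, d₀=1 and mₖ₊₁ = dₖaₖ − mₖ, dₖ₊₁ = (n − mₖ₊₁²)/dₖ, aₖ₊₁ = ⌊(a₀+mₖ₊₁)/dₖ₊₁⌋:
  k=1: m=40, d=27, a=2
  k=2: m=14, d=53, a=1
  k=3: m=39, d=2, a=39
  k=4: m=39, d=53, a=1
  k=5: m=14, d=27, a=2
  k=6: m=40, d=1, a=80
d=1 and a=2a₀=80 at k=6, so the next step gives (m, d) = (40, 27) again — its k=1 value — and the period has length 6.

[40; 2, 1, 39, 1, 2, 80]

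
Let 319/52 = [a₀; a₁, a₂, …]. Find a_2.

319 = 6·52 + 7   →  a_0 = 6
52 = 7·7 + 3   →  a_1 = 7
7 = 2·3 + 1   →  a_2 = 2

2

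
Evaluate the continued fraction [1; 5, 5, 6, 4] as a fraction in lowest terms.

799/670

Using pₖ = aₖpₖ₋₁ + pₖ₋₂ and qₖ = aₖqₖ₋₁ + qₖ₋₂:
  k=0: a=1, p=1, q=1
  k=1: a=5, p=6, q=5
  k=2: a=5, p=31, q=26
  k=3: a=6, p=192, q=161
  k=4: a=4, p=799, q=670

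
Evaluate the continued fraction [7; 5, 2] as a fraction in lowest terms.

79/11

Fold from the inside: start with 2/1.
  5 + 1/2 = 11/2
  7 + 2/11 = 79/11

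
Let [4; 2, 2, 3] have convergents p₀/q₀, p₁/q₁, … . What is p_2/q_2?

Using pₖ = aₖpₖ₋₁ + pₖ₋₂, qₖ = aₖqₖ₋₁ + qₖ₋₂ (with p₋₁=1, p₋₂=0, q₋₁=0, q₋₂=1):
  k=0: a=4, p=4, q=1
  k=1: a=2, p=9, q=2
  k=2: a=2, p=22, q=5

22/5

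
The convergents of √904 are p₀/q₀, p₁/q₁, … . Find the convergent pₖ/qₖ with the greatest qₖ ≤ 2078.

27090/901

√904 = [30; 15, 60, …] (period length 2).
Convergents:
  p_0/q_0 = 30/1
  p_1/q_1 = 451/15
  p_2/q_2 = 27090/901
  p_3/q_3 = 406801/13530
q_2 = 901 ≤ 2078 < 13530 = q_3, so the answer is 27090/901.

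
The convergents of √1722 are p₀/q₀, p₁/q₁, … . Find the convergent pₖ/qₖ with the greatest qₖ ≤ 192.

√1722 = [41; 2, 82, …] (period length 2).
Convergents:
  p_0/q_0 = 41/1
  p_1/q_1 = 83/2
  p_2/q_2 = 6847/165
  p_3/q_3 = 13777/332
q_2 = 165 ≤ 192 < 332 = q_3, so the answer is 6847/165.

6847/165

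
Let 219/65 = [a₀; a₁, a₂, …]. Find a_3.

2

219 = 3·65 + 24   →  a_0 = 3
65 = 2·24 + 17   →  a_1 = 2
24 = 1·17 + 7   →  a_2 = 1
17 = 2·7 + 3   →  a_3 = 2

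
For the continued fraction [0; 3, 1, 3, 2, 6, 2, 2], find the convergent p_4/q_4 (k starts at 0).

Using pₖ = aₖpₖ₋₁ + pₖ₋₂, qₖ = aₖqₖ₋₁ + qₖ₋₂ (with p₋₁=1, p₋₂=0, q₋₁=0, q₋₂=1):
  k=0: a=0, p=0, q=1
  k=1: a=3, p=1, q=3
  k=2: a=1, p=1, q=4
  k=3: a=3, p=4, q=15
  k=4: a=2, p=9, q=34

9/34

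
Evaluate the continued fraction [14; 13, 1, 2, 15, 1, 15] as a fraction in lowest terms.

150287/10679

Fold from the inside: start with 15/1.
  1 + 1/15 = 16/15
  15 + 15/16 = 255/16
  2 + 16/255 = 526/255
  1 + 255/526 = 781/526
  13 + 526/781 = 10679/781
  14 + 781/10679 = 150287/10679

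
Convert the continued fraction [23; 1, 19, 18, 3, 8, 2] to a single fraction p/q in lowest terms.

466381/19473

Using pₖ = aₖpₖ₋₁ + pₖ₋₂ and qₖ = aₖqₖ₋₁ + qₖ₋₂:
  k=0: a=23, p=23, q=1
  k=1: a=1, p=24, q=1
  k=2: a=19, p=479, q=20
  k=3: a=18, p=8646, q=361
  k=4: a=3, p=26417, q=1103
  k=5: a=8, p=219982, q=9185
  k=6: a=2, p=466381, q=19473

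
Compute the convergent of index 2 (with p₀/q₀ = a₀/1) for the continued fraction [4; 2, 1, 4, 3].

Using pₖ = aₖpₖ₋₁ + pₖ₋₂, qₖ = aₖqₖ₋₁ + qₖ₋₂ (with p₋₁=1, p₋₂=0, q₋₁=0, q₋₂=1):
  k=0: a=4, p=4, q=1
  k=1: a=2, p=9, q=2
  k=2: a=1, p=13, q=3

13/3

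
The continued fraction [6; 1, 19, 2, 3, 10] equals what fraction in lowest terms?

Using pₖ = aₖpₖ₋₁ + pₖ₋₂ and qₖ = aₖqₖ₋₁ + qₖ₋₂:
  k=0: a=6, p=6, q=1
  k=1: a=1, p=7, q=1
  k=2: a=19, p=139, q=20
  k=3: a=2, p=285, q=41
  k=4: a=3, p=994, q=143
  k=5: a=10, p=10225, q=1471

10225/1471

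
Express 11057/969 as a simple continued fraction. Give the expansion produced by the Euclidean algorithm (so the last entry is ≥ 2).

[11; 2, 2, 3, 3, 17]

11057 = 11*969 + 398
969 = 2*398 + 173
398 = 2*173 + 52
173 = 3*52 + 17
52 = 3*17 + 1
17 = 17*1 + 0  (stop)
So 11057/969 = [11; 2, 2, 3, 3, 17].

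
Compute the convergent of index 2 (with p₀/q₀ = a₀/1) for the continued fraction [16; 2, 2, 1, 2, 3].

82/5

Using pₖ = aₖpₖ₋₁ + pₖ₋₂, qₖ = aₖqₖ₋₁ + qₖ₋₂ (with p₋₁=1, p₋₂=0, q₋₁=0, q₋₂=1):
  k=0: a=16, p=16, q=1
  k=1: a=2, p=33, q=2
  k=2: a=2, p=82, q=5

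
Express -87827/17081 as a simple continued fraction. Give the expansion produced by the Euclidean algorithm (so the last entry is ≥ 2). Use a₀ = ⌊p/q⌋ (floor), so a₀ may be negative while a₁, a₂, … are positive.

[-6; 1, 6, 19, 14, 9]

-87827 = -6*17081 + 14659
17081 = 1*14659 + 2422
14659 = 6*2422 + 127
2422 = 19*127 + 9
127 = 14*9 + 1
9 = 9*1 + 0  (stop)
So -87827/17081 = [-6; 1, 6, 19, 14, 9].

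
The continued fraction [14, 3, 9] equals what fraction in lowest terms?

Using pₖ = aₖpₖ₋₁ + pₖ₋₂ and qₖ = aₖqₖ₋₁ + qₖ₋₂:
  k=0: a=14, p=14, q=1
  k=1: a=3, p=43, q=3
  k=2: a=9, p=401, q=28

401/28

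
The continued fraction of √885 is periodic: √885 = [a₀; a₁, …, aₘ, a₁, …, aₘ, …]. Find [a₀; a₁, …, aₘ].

[29; 1, 2, 1, 58]

a₀ = ⌊√885⌋ = 29.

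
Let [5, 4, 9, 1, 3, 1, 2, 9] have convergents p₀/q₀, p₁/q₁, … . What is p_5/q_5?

Using pₖ = aₖpₖ₋₁ + pₖ₋₂, qₖ = aₖqₖ₋₁ + qₖ₋₂ (with p₋₁=1, p₋₂=0, q₋₁=0, q₋₂=1):
  k=0: a=5, p=5, q=1
  k=1: a=4, p=21, q=4
  k=2: a=9, p=194, q=37
  k=3: a=1, p=215, q=41
  k=4: a=3, p=839, q=160
  k=5: a=1, p=1054, q=201

1054/201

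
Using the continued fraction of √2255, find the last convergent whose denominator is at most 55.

1757/37

√2255 = [47; 2, 18, 2, 94, …] (period length 4).
Convergents:
  p_0/q_0 = 47/1
  p_1/q_1 = 95/2
  p_2/q_2 = 1757/37
  p_3/q_3 = 3609/76
q_2 = 37 ≤ 55 < 76 = q_3, so the answer is 1757/37.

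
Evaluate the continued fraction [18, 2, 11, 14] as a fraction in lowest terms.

Using pₖ = aₖpₖ₋₁ + pₖ₋₂ and qₖ = aₖqₖ₋₁ + qₖ₋₂:
  k=0: a=18, p=18, q=1
  k=1: a=2, p=37, q=2
  k=2: a=11, p=425, q=23
  k=3: a=14, p=5987, q=324

5987/324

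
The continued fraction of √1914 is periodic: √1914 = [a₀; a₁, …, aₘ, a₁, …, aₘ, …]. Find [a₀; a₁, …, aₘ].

[43; 1, 2, 1, 86]

a₀ = ⌊√1914⌋ = 43.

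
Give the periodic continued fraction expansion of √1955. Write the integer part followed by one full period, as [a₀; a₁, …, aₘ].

a₀ = ⌊√1955⌋ = 44.
With m₀=0, d₀=1 and mₖ₊₁ = dₖaₖ − mₖ, dₖ₊₁ = (n − mₖ₊₁²)/dₖ, aₖ₊₁ = ⌊(a₀+mₖ₊₁)/dₖ₊₁⌋:
  k=1: m=44, d=19, a=4
  k=2: m=32, d=49, a=1
  k=3: m=17, d=34, a=1
  k=4: m=17, d=49, a=1
  k=5: m=32, d=19, a=4
  k=6: m=44, d=1, a=88
d=1 and a=2a₀=88 at k=6, so the next step gives (m, d) = (44, 19) again — its k=1 value — and the period has length 6.

[44; 4, 1, 1, 1, 4, 88]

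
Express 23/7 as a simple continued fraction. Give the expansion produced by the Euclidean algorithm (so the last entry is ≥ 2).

23 = 3·7 + 2
7 = 3·2 + 1
2 = 2·1 + 0  (stop)
So 23/7 = [3; 3, 2].

[3; 3, 2]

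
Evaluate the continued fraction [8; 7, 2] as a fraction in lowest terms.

Fold from the inside: start with 2/1.
  7 + 1/2 = 15/2
  8 + 2/15 = 122/15

122/15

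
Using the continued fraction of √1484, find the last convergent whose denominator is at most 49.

1695/44

√1484 = [38; 1, 1, 10, 1, 1, 76, …] (period length 6).
Convergents:
  p_0/q_0 = 38/1
  p_1/q_1 = 39/1
  p_2/q_2 = 77/2
  p_3/q_3 = 809/21
  p_4/q_4 = 886/23
  p_5/q_5 = 1695/44
  p_6/q_6 = 129706/3367
q_5 = 44 ≤ 49 < 3367 = q_6, so the answer is 1695/44.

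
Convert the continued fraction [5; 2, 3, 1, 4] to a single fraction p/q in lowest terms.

234/43

Using pₖ = aₖpₖ₋₁ + pₖ₋₂ and qₖ = aₖqₖ₋₁ + qₖ₋₂:
  k=0: a=5, p=5, q=1
  k=1: a=2, p=11, q=2
  k=2: a=3, p=38, q=7
  k=3: a=1, p=49, q=9
  k=4: a=4, p=234, q=43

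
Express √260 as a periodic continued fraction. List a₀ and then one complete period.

a₀ = ⌊√260⌋ = 16.
With m₀=0, d₀=1 and mₖ₊₁ = dₖaₖ − mₖ, dₖ₊₁ = (n − mₖ₊₁²)/dₖ, aₖ₊₁ = ⌊(a₀+mₖ₊₁)/dₖ₊₁⌋:
  k=1: m=16, d=4, a=8
  k=2: m=16, d=1, a=32
d=1 and a=2a₀=32 at k=2, so the next step gives (m, d) = (16, 4) again — its k=1 value — and the period has length 2.

[16; 8, 32]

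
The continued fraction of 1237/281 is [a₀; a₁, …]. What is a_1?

2

1237 = 4·281 + 113   →  a_0 = 4
281 = 2·113 + 55   →  a_1 = 2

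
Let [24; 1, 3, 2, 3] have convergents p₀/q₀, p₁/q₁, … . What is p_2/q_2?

Using pₖ = aₖpₖ₋₁ + pₖ₋₂, qₖ = aₖqₖ₋₁ + qₖ₋₂ (with p₋₁=1, p₋₂=0, q₋₁=0, q₋₂=1):
  k=0: a=24, p=24, q=1
  k=1: a=1, p=25, q=1
  k=2: a=3, p=99, q=4

99/4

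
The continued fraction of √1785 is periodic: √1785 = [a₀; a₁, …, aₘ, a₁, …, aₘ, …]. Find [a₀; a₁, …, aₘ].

a₀ = ⌊√1785⌋ = 42.
With m₀=0, d₀=1 and mₖ₊₁ = dₖaₖ − mₖ, dₖ₊₁ = (n − mₖ₊₁²)/dₖ, aₖ₊₁ = ⌊(a₀+mₖ₊₁)/dₖ₊₁⌋:
  k=1: m=42, d=21, a=4
  k=2: m=42, d=1, a=84
d=1 and a=2a₀=84 at k=2, so the next step gives (m, d) = (42, 21) again — its k=1 value — and the period has length 2.

[42; 4, 84]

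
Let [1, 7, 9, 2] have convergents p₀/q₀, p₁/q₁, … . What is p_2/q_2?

73/64

Using pₖ = aₖpₖ₋₁ + pₖ₋₂, qₖ = aₖqₖ₋₁ + qₖ₋₂ (with p₋₁=1, p₋₂=0, q₋₁=0, q₋₂=1):
  k=0: a=1, p=1, q=1
  k=1: a=7, p=8, q=7
  k=2: a=9, p=73, q=64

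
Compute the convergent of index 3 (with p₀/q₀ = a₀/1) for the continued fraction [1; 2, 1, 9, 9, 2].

Using pₖ = aₖpₖ₋₁ + pₖ₋₂, qₖ = aₖqₖ₋₁ + qₖ₋₂ (with p₋₁=1, p₋₂=0, q₋₁=0, q₋₂=1):
  k=0: a=1, p=1, q=1
  k=1: a=2, p=3, q=2
  k=2: a=1, p=4, q=3
  k=3: a=9, p=39, q=29

39/29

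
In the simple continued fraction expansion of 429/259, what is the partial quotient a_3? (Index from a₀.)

429 = 1·259 + 170   →  a_0 = 1
259 = 1·170 + 89   →  a_1 = 1
170 = 1·89 + 81   →  a_2 = 1
89 = 1·81 + 8   →  a_3 = 1

1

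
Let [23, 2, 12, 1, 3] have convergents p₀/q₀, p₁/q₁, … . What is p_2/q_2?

Using pₖ = aₖpₖ₋₁ + pₖ₋₂, qₖ = aₖqₖ₋₁ + qₖ₋₂ (with p₋₁=1, p₋₂=0, q₋₁=0, q₋₂=1):
  k=0: a=23, p=23, q=1
  k=1: a=2, p=47, q=2
  k=2: a=12, p=587, q=25

587/25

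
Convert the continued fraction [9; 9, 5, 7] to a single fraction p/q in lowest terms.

Using pₖ = aₖpₖ₋₁ + pₖ₋₂ and qₖ = aₖqₖ₋₁ + qₖ₋₂:
  k=0: a=9, p=9, q=1
  k=1: a=9, p=82, q=9
  k=2: a=5, p=419, q=46
  k=3: a=7, p=3015, q=331

3015/331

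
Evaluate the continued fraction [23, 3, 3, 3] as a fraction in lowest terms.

Using pₖ = aₖpₖ₋₁ + pₖ₋₂ and qₖ = aₖqₖ₋₁ + qₖ₋₂:
  k=0: a=23, p=23, q=1
  k=1: a=3, p=70, q=3
  k=2: a=3, p=233, q=10
  k=3: a=3, p=769, q=33

769/33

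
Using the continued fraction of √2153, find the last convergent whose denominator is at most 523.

21437/462

√2153 = [46; 2, 2, 92, …] (period length 3).
Convergents:
  p_0/q_0 = 46/1
  p_1/q_1 = 93/2
  p_2/q_2 = 232/5
  p_3/q_3 = 21437/462
  p_4/q_4 = 43106/929
q_3 = 462 ≤ 523 < 929 = q_4, so the answer is 21437/462.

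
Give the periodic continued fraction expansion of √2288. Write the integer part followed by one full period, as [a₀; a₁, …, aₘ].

a₀ = ⌊√2288⌋ = 47.
With m₀=0, d₀=1 and mₖ₊₁ = dₖaₖ − mₖ, dₖ₊₁ = (n − mₖ₊₁²)/dₖ, aₖ₊₁ = ⌊(a₀+mₖ₊₁)/dₖ₊₁⌋:
  k=1: m=47, d=79, a=1
  k=2: m=32, d=16, a=4
  k=3: m=32, d=79, a=1
  k=4: m=47, d=1, a=94
d=1 and a=2a₀=94 at k=4, so the next step gives (m, d) = (47, 79) again — its k=1 value — and the period has length 4.

[47; 1, 4, 1, 94]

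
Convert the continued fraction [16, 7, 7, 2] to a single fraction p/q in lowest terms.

Using pₖ = aₖpₖ₋₁ + pₖ₋₂ and qₖ = aₖqₖ₋₁ + qₖ₋₂:
  k=0: a=16, p=16, q=1
  k=1: a=7, p=113, q=7
  k=2: a=7, p=807, q=50
  k=3: a=2, p=1727, q=107

1727/107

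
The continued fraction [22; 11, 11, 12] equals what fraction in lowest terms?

32583/1475

Fold from the inside: start with 12/1.
  11 + 1/12 = 133/12
  11 + 12/133 = 1475/133
  22 + 133/1475 = 32583/1475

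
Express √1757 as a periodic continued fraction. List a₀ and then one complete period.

a₀ = ⌊√1757⌋ = 41.
With m₀=0, d₀=1 and mₖ₊₁ = dₖaₖ − mₖ, dₖ₊₁ = (n − mₖ₊₁²)/dₖ, aₖ₊₁ = ⌊(a₀+mₖ₊₁)/dₖ₊₁⌋:
  k=1: m=41, d=76, a=1
  k=2: m=35, d=7, a=10
  k=3: m=35, d=76, a=1
  k=4: m=41, d=1, a=82
d=1 and a=2a₀=82 at k=4, so the next step gives (m, d) = (41, 76) again — its k=1 value — and the period has length 4.

[41; 1, 10, 1, 82]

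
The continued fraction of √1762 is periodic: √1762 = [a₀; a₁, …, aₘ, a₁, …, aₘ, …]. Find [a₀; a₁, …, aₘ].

[41; 1, 40, 1, 82]

a₀ = ⌊√1762⌋ = 41.
With m₀=0, d₀=1 and mₖ₊₁ = dₖaₖ − mₖ, dₖ₊₁ = (n − mₖ₊₁²)/dₖ, aₖ₊₁ = ⌊(a₀+mₖ₊₁)/dₖ₊₁⌋:
  k=1: m=41, d=81, a=1
  k=2: m=40, d=2, a=40
  k=3: m=40, d=81, a=1
  k=4: m=41, d=1, a=82
d=1 and a=2a₀=82 at k=4, so the next step gives (m, d) = (41, 81) again — its k=1 value — and the period has length 4.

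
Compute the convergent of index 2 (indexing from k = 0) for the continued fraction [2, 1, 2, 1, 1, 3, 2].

8/3

Using pₖ = aₖpₖ₋₁ + pₖ₋₂, qₖ = aₖqₖ₋₁ + qₖ₋₂ (with p₋₁=1, p₋₂=0, q₋₁=0, q₋₂=1):
  k=0: a=2, p=2, q=1
  k=1: a=1, p=3, q=1
  k=2: a=2, p=8, q=3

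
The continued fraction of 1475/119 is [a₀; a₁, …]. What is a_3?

1

1475 = 12·119 + 47   →  a_0 = 12
119 = 2·47 + 25   →  a_1 = 2
47 = 1·25 + 22   →  a_2 = 1
25 = 1·22 + 3   →  a_3 = 1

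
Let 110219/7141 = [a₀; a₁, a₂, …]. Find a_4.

110219 = 15·7141 + 3104   →  a_0 = 15
7141 = 2·3104 + 933   →  a_1 = 2
3104 = 3·933 + 305   →  a_2 = 3
933 = 3·305 + 18   →  a_3 = 3
305 = 16·18 + 17   →  a_4 = 16

16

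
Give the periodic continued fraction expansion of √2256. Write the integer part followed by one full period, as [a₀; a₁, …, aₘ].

a₀ = ⌊√2256⌋ = 47.
With m₀=0, d₀=1 and mₖ₊₁ = dₖaₖ − mₖ, dₖ₊₁ = (n − mₖ₊₁²)/dₖ, aₖ₊₁ = ⌊(a₀+mₖ₊₁)/dₖ₊₁⌋:
  k=1: m=47, d=47, a=2
  k=2: m=47, d=1, a=94
d=1 and a=2a₀=94 at k=2, so the next step gives (m, d) = (47, 47) again — its k=1 value — and the period has length 2.

[47; 2, 94]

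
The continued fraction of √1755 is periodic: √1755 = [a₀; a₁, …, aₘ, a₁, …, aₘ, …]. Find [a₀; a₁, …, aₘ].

a₀ = ⌊√1755⌋ = 41.
With m₀=0, d₀=1 and mₖ₊₁ = dₖaₖ − mₖ, dₖ₊₁ = (n − mₖ₊₁²)/dₖ, aₖ₊₁ = ⌊(a₀+mₖ₊₁)/dₖ₊₁⌋:
  k=1: m=41, d=74, a=1
  k=2: m=33, d=9, a=8
  k=3: m=39, d=26, a=3
  k=4: m=39, d=9, a=8
  k=5: m=33, d=74, a=1
  k=6: m=41, d=1, a=82
d=1 and a=2a₀=82 at k=6, so the next step gives (m, d) = (41, 74) again — its k=1 value — and the period has length 6.

[41; 1, 8, 3, 8, 1, 82]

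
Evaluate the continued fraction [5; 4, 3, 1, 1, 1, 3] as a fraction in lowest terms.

895/171

Fold from the inside: start with 3/1.
  1 + 1/3 = 4/3
  1 + 3/4 = 7/4
  1 + 4/7 = 11/7
  3 + 7/11 = 40/11
  4 + 11/40 = 171/40
  5 + 40/171 = 895/171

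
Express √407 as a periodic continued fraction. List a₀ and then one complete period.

a₀ = ⌊√407⌋ = 20.
With m₀=0, d₀=1 and mₖ₊₁ = dₖaₖ − mₖ, dₖ₊₁ = (n − mₖ₊₁²)/dₖ, aₖ₊₁ = ⌊(a₀+mₖ₊₁)/dₖ₊₁⌋:
  k=1: m=20, d=7, a=5
  k=2: m=15, d=26, a=1
  k=3: m=11, d=11, a=2
  k=4: m=11, d=26, a=1
  k=5: m=15, d=7, a=5
  k=6: m=20, d=1, a=40
d=1 and a=2a₀=40 at k=6, so the next step gives (m, d) = (20, 7) again — its k=1 value — and the period has length 6.

[20; 5, 1, 2, 1, 5, 40]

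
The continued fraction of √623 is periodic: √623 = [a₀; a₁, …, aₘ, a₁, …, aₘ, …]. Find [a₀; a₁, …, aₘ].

[24; 1, 23, 1, 48]

a₀ = ⌊√623⌋ = 24.
With m₀=0, d₀=1 and mₖ₊₁ = dₖaₖ − mₖ, dₖ₊₁ = (n − mₖ₊₁²)/dₖ, aₖ₊₁ = ⌊(a₀+mₖ₊₁)/dₖ₊₁⌋:
  k=1: m=24, d=47, a=1
  k=2: m=23, d=2, a=23
  k=3: m=23, d=47, a=1
  k=4: m=24, d=1, a=48
d=1 and a=2a₀=48 at k=4, so the next step gives (m, d) = (24, 47) again — its k=1 value — and the period has length 4.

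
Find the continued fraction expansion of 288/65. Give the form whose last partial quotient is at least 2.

288 = 4*65 + 28
65 = 2*28 + 9
28 = 3*9 + 1
9 = 9*1 + 0  (stop)
So 288/65 = [4; 2, 3, 9].

[4; 2, 3, 9]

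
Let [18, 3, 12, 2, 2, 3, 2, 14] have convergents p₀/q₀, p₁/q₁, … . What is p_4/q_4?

Using pₖ = aₖpₖ₋₁ + pₖ₋₂, qₖ = aₖqₖ₋₁ + qₖ₋₂ (with p₋₁=1, p₋₂=0, q₋₁=0, q₋₂=1):
  k=0: a=18, p=18, q=1
  k=1: a=3, p=55, q=3
  k=2: a=12, p=678, q=37
  k=3: a=2, p=1411, q=77
  k=4: a=2, p=3500, q=191

3500/191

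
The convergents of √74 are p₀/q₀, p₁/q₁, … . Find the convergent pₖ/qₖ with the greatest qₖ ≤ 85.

√74 = [8; 1, 1, 1, 1, 16, …] (period length 5).
Convergents:
  p_0/q_0 = 8/1
  p_1/q_1 = 9/1
  p_2/q_2 = 17/2
  p_3/q_3 = 26/3
  p_4/q_4 = 43/5
  p_5/q_5 = 714/83
  p_6/q_6 = 757/88
q_5 = 83 ≤ 85 < 88 = q_6, so the answer is 714/83.

714/83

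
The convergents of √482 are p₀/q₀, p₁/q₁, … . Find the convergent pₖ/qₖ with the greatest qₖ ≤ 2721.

√482 = [21; 1, 20, 1, 42, …] (period length 4).
Convergents:
  p_0/q_0 = 21/1
  p_1/q_1 = 22/1
  p_2/q_2 = 461/21
  p_3/q_3 = 483/22
  p_4/q_4 = 20747/945
  p_5/q_5 = 21230/967
  p_6/q_6 = 445347/20285
q_5 = 967 ≤ 2721 < 20285 = q_6, so the answer is 21230/967.

21230/967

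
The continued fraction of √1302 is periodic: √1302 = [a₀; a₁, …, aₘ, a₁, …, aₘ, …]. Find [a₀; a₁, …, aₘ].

[36; 12, 72]

a₀ = ⌊√1302⌋ = 36.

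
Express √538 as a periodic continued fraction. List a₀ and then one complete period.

a₀ = ⌊√538⌋ = 23.

[23; 5, 7, 1, 1, 7, 5, 46]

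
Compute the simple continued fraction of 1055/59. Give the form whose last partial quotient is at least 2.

[17; 1, 7, 2, 3]

1055 = 17×59 + 52
59 = 1×52 + 7
52 = 7×7 + 3
7 = 2×3 + 1
3 = 3×1 + 0  (stop)
So 1055/59 = [17; 1, 7, 2, 3].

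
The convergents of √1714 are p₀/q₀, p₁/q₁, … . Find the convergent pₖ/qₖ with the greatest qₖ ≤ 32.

√1714 = [41; 2, 2, 82, …] (period length 3).
Convergents:
  p_0/q_0 = 41/1
  p_1/q_1 = 83/2
  p_2/q_2 = 207/5
  p_3/q_3 = 17057/412
q_2 = 5 ≤ 32 < 412 = q_3, so the answer is 207/5.

207/5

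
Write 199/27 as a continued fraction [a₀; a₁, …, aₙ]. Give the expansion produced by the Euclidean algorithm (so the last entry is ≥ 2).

[7; 2, 1, 2, 3]

199 = 7*27 + 10
27 = 2*10 + 7
10 = 1*7 + 3
7 = 2*3 + 1
3 = 3*1 + 0  (stop)
So 199/27 = [7; 2, 1, 2, 3].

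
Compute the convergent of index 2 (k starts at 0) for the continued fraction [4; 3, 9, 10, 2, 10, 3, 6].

Using pₖ = aₖpₖ₋₁ + pₖ₋₂, qₖ = aₖqₖ₋₁ + qₖ₋₂ (with p₋₁=1, p₋₂=0, q₋₁=0, q₋₂=1):
  k=0: a=4, p=4, q=1
  k=1: a=3, p=13, q=3
  k=2: a=9, p=121, q=28

121/28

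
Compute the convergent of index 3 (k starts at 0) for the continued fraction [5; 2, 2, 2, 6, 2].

Using pₖ = aₖpₖ₋₁ + pₖ₋₂, qₖ = aₖqₖ₋₁ + qₖ₋₂ (with p₋₁=1, p₋₂=0, q₋₁=0, q₋₂=1):
  k=0: a=5, p=5, q=1
  k=1: a=2, p=11, q=2
  k=2: a=2, p=27, q=5
  k=3: a=2, p=65, q=12

65/12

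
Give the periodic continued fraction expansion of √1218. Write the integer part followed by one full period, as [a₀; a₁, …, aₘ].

a₀ = ⌊√1218⌋ = 34.
With m₀=0, d₀=1 and mₖ₊₁ = dₖaₖ − mₖ, dₖ₊₁ = (n − mₖ₊₁²)/dₖ, aₖ₊₁ = ⌊(a₀+mₖ₊₁)/dₖ₊₁⌋:
  k=1: m=34, d=62, a=1
  k=2: m=28, d=7, a=8
  k=3: m=28, d=62, a=1
  k=4: m=34, d=1, a=68
d=1 and a=2a₀=68 at k=4, so the next step gives (m, d) = (34, 62) again — its k=1 value — and the period has length 4.

[34; 1, 8, 1, 68]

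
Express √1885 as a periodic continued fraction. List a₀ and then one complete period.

a₀ = ⌊√1885⌋ = 43.
With m₀=0, d₀=1 and mₖ₊₁ = dₖaₖ − mₖ, dₖ₊₁ = (n − mₖ₊₁²)/dₖ, aₖ₊₁ = ⌊(a₀+mₖ₊₁)/dₖ₊₁⌋:
  k=1: m=43, d=36, a=2
  k=2: m=29, d=29, a=2
  k=3: m=29, d=36, a=2
  k=4: m=43, d=1, a=86
d=1 and a=2a₀=86 at k=4, so the next step gives (m, d) = (43, 36) again — its k=1 value — and the period has length 4.

[43; 2, 2, 2, 86]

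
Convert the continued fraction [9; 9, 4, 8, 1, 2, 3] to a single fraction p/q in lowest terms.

30139/3309

Using pₖ = aₖpₖ₋₁ + pₖ₋₂ and qₖ = aₖqₖ₋₁ + qₖ₋₂:
  k=0: a=9, p=9, q=1
  k=1: a=9, p=82, q=9
  k=2: a=4, p=337, q=37
  k=3: a=8, p=2778, q=305
  k=4: a=1, p=3115, q=342
  k=5: a=2, p=9008, q=989
  k=6: a=3, p=30139, q=3309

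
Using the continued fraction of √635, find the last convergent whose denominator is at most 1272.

√635 = [25; 5, 50, …] (period length 2).
Convergents:
  p_0/q_0 = 25/1
  p_1/q_1 = 126/5
  p_2/q_2 = 6325/251
  p_3/q_3 = 31751/1260
  p_4/q_4 = 1593875/63251
q_3 = 1260 ≤ 1272 < 63251 = q_4, so the answer is 31751/1260.

31751/1260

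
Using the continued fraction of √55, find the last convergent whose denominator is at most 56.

√55 = [7; 2, 2, 2, 14, …] (period length 4).
Convergents:
  p_0/q_0 = 7/1
  p_1/q_1 = 15/2
  p_2/q_2 = 37/5
  p_3/q_3 = 89/12
  p_4/q_4 = 1283/173
q_3 = 12 ≤ 56 < 173 = q_4, so the answer is 89/12.

89/12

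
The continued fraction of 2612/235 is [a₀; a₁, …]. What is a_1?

8

2612 = 11·235 + 27   →  a_0 = 11
235 = 8·27 + 19   →  a_1 = 8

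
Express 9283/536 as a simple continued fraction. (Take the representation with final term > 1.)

[17; 3, 7, 2, 3, 3]

9283 = 17*536 + 171
536 = 3*171 + 23
171 = 7*23 + 10
23 = 2*10 + 3
10 = 3*3 + 1
3 = 3*1 + 0  (stop)
So 9283/536 = [17; 3, 7, 2, 3, 3].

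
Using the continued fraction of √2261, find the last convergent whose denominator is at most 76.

951/20

√2261 = [47; 1, 1, 4, 1, 1, 94, …] (period length 6).
Convergents:
  p_0/q_0 = 47/1
  p_1/q_1 = 48/1
  p_2/q_2 = 95/2
  p_3/q_3 = 428/9
  p_4/q_4 = 523/11
  p_5/q_5 = 951/20
  p_6/q_6 = 89917/1891
q_5 = 20 ≤ 76 < 1891 = q_6, so the answer is 951/20.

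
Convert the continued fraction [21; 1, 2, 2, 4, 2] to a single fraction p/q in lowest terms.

1498/69

Fold from the inside: start with 2/1.
  4 + 1/2 = 9/2
  2 + 2/9 = 20/9
  2 + 9/20 = 49/20
  1 + 20/49 = 69/49
  21 + 49/69 = 1498/69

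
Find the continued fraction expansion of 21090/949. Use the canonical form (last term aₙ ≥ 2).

21090 = 22×949 + 212
949 = 4×212 + 101
212 = 2×101 + 10
101 = 10×10 + 1
10 = 10×1 + 0  (stop)
So 21090/949 = [22; 4, 2, 10, 10].

[22; 4, 2, 10, 10]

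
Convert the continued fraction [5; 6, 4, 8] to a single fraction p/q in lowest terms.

Using pₖ = aₖpₖ₋₁ + pₖ₋₂ and qₖ = aₖqₖ₋₁ + qₖ₋₂:
  k=0: a=5, p=5, q=1
  k=1: a=6, p=31, q=6
  k=2: a=4, p=129, q=25
  k=3: a=8, p=1063, q=206

1063/206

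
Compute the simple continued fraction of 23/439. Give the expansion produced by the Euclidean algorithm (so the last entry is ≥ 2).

23 = 0·439 + 23
439 = 19·23 + 2
23 = 11·2 + 1
2 = 2·1 + 0  (stop)
So 23/439 = [0; 19, 11, 2].

[0; 19, 11, 2]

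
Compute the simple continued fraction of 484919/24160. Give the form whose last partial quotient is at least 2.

484919 = 20·24160 + 1719
24160 = 14·1719 + 94
1719 = 18·94 + 27
94 = 3·27 + 13
27 = 2·13 + 1
13 = 13·1 + 0  (stop)
So 484919/24160 = [20; 14, 18, 3, 2, 13].

[20; 14, 18, 3, 2, 13]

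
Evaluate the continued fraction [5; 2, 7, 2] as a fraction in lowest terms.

Fold from the inside: start with 2/1.
  7 + 1/2 = 15/2
  2 + 2/15 = 32/15
  5 + 15/32 = 175/32

175/32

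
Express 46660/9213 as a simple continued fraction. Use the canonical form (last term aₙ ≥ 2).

46660 = 5·9213 + 595
9213 = 15·595 + 288
595 = 2·288 + 19
288 = 15·19 + 3
19 = 6·3 + 1
3 = 3·1 + 0  (stop)
So 46660/9213 = [5; 15, 2, 15, 6, 3].

[5; 15, 2, 15, 6, 3]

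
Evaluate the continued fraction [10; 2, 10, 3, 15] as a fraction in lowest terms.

Using pₖ = aₖpₖ₋₁ + pₖ₋₂ and qₖ = aₖqₖ₋₁ + qₖ₋₂:
  k=0: a=10, p=10, q=1
  k=1: a=2, p=21, q=2
  k=2: a=10, p=220, q=21
  k=3: a=3, p=681, q=65
  k=4: a=15, p=10435, q=996

10435/996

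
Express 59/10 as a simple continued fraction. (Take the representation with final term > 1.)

[5; 1, 9]

59 = 5×10 + 9
10 = 1×9 + 1
9 = 9×1 + 0  (stop)
So 59/10 = [5; 1, 9].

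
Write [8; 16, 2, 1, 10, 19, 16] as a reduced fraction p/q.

1292200/160299

Using pₖ = aₖpₖ₋₁ + pₖ₋₂ and qₖ = aₖqₖ₋₁ + qₖ₋₂:
  k=0: a=8, p=8, q=1
  k=1: a=16, p=129, q=16
  k=2: a=2, p=266, q=33
  k=3: a=1, p=395, q=49
  k=4: a=10, p=4216, q=523
  k=5: a=19, p=80499, q=9986
  k=6: a=16, p=1292200, q=160299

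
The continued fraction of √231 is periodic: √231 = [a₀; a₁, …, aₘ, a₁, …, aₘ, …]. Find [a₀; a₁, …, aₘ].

[15; 5, 30]

a₀ = ⌊√231⌋ = 15.
With m₀=0, d₀=1 and mₖ₊₁ = dₖaₖ − mₖ, dₖ₊₁ = (n − mₖ₊₁²)/dₖ, aₖ₊₁ = ⌊(a₀+mₖ₊₁)/dₖ₊₁⌋:
  k=1: m=15, d=6, a=5
  k=2: m=15, d=1, a=30
d=1 and a=2a₀=30 at k=2, so the next step gives (m, d) = (15, 6) again — its k=1 value — and the period has length 2.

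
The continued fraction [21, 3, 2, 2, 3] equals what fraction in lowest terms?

1235/58

Using pₖ = aₖpₖ₋₁ + pₖ₋₂ and qₖ = aₖqₖ₋₁ + qₖ₋₂:
  k=0: a=21, p=21, q=1
  k=1: a=3, p=64, q=3
  k=2: a=2, p=149, q=7
  k=3: a=2, p=362, q=17
  k=4: a=3, p=1235, q=58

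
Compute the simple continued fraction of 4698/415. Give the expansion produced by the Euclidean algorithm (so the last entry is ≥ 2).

4698 = 11×415 + 133
415 = 3×133 + 16
133 = 8×16 + 5
16 = 3×5 + 1
5 = 5×1 + 0  (stop)
So 4698/415 = [11; 3, 8, 3, 5].

[11; 3, 8, 3, 5]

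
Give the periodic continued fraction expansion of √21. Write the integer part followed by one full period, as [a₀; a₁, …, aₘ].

[4; 1, 1, 2, 1, 1, 8]

a₀ = ⌊√21⌋ = 4.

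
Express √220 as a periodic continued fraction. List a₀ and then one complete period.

[14; 1, 4, 1, 28]

a₀ = ⌊√220⌋ = 14.
With m₀=0, d₀=1 and mₖ₊₁ = dₖaₖ − mₖ, dₖ₊₁ = (n − mₖ₊₁²)/dₖ, aₖ₊₁ = ⌊(a₀+mₖ₊₁)/dₖ₊₁⌋:
  k=1: m=14, d=24, a=1
  k=2: m=10, d=5, a=4
  k=3: m=10, d=24, a=1
  k=4: m=14, d=1, a=28
d=1 and a=2a₀=28 at k=4, so the next step gives (m, d) = (14, 24) again — its k=1 value — and the period has length 4.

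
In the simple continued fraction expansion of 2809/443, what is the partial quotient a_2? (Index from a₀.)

1

2809 = 6·443 + 151   →  a_0 = 6
443 = 2·151 + 141   →  a_1 = 2
151 = 1·141 + 10   →  a_2 = 1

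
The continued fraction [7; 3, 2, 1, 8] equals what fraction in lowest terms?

Using pₖ = aₖpₖ₋₁ + pₖ₋₂ and qₖ = aₖqₖ₋₁ + qₖ₋₂:
  k=0: a=7, p=7, q=1
  k=1: a=3, p=22, q=3
  k=2: a=2, p=51, q=7
  k=3: a=1, p=73, q=10
  k=4: a=8, p=635, q=87

635/87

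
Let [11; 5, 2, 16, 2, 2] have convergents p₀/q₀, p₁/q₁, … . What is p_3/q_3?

Using pₖ = aₖpₖ₋₁ + pₖ₋₂, qₖ = aₖqₖ₋₁ + qₖ₋₂ (with p₋₁=1, p₋₂=0, q₋₁=0, q₋₂=1):
  k=0: a=11, p=11, q=1
  k=1: a=5, p=56, q=5
  k=2: a=2, p=123, q=11
  k=3: a=16, p=2024, q=181

2024/181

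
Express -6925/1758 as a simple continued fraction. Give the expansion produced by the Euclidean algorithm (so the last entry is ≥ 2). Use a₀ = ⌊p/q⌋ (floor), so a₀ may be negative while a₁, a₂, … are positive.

-6925 = -4·1758 + 107
1758 = 16·107 + 46
107 = 2·46 + 15
46 = 3·15 + 1
15 = 15·1 + 0  (stop)
So -6925/1758 = [-4; 16, 2, 3, 15].

[-4; 16, 2, 3, 15]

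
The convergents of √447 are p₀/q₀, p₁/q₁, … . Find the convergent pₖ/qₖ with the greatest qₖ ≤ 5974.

√447 = [21; 7, 42, …] (period length 2).
Convergents:
  p_0/q_0 = 21/1
  p_1/q_1 = 148/7
  p_2/q_2 = 6237/295
  p_3/q_3 = 43807/2072
  p_4/q_4 = 1846131/87319
q_3 = 2072 ≤ 5974 < 87319 = q_4, so the answer is 43807/2072.

43807/2072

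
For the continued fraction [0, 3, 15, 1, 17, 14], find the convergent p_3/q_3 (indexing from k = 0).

16/49

Using pₖ = aₖpₖ₋₁ + pₖ₋₂, qₖ = aₖqₖ₋₁ + qₖ₋₂ (with p₋₁=1, p₋₂=0, q₋₁=0, q₋₂=1):
  k=0: a=0, p=0, q=1
  k=1: a=3, p=1, q=3
  k=2: a=15, p=15, q=46
  k=3: a=1, p=16, q=49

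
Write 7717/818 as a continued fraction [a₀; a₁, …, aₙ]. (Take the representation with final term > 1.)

7717 = 9×818 + 355
818 = 2×355 + 108
355 = 3×108 + 31
108 = 3×31 + 15
31 = 2×15 + 1
15 = 15×1 + 0  (stop)
So 7717/818 = [9; 2, 3, 3, 2, 15].

[9; 2, 3, 3, 2, 15]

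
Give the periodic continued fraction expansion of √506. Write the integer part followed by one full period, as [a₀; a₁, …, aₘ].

[22; 2, 44]

a₀ = ⌊√506⌋ = 22.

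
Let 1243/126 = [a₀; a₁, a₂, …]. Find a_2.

6

1243 = 9·126 + 109   →  a_0 = 9
126 = 1·109 + 17   →  a_1 = 1
109 = 6·17 + 7   →  a_2 = 6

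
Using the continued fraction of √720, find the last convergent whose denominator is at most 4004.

√720 = [26; 1, 4, 1, 52, …] (period length 4).
Convergents:
  p_0/q_0 = 26/1
  p_1/q_1 = 27/1
  p_2/q_2 = 134/5
  p_3/q_3 = 161/6
  p_4/q_4 = 8506/317
  p_5/q_5 = 8667/323
  p_6/q_6 = 43174/1609
  p_7/q_7 = 51841/1932
  p_8/q_8 = 2738906/102073
q_7 = 1932 ≤ 4004 < 102073 = q_8, so the answer is 51841/1932.

51841/1932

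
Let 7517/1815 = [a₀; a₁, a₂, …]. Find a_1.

7517 = 4·1815 + 257   →  a_0 = 4
1815 = 7·257 + 16   →  a_1 = 7

7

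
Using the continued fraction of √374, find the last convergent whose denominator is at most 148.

√374 = [19; 2, 1, 18, 1, 2, 38, …] (period length 6).
Convergents:
  p_0/q_0 = 19/1
  p_1/q_1 = 39/2
  p_2/q_2 = 58/3
  p_3/q_3 = 1083/56
  p_4/q_4 = 1141/59
  p_5/q_5 = 3365/174
q_4 = 59 ≤ 148 < 174 = q_5, so the answer is 1141/59.

1141/59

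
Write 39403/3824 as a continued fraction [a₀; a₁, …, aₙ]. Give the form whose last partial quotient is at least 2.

[10; 3, 3, 2, 8, 3, 6]

39403 = 10*3824 + 1163
3824 = 3*1163 + 335
1163 = 3*335 + 158
335 = 2*158 + 19
158 = 8*19 + 6
19 = 3*6 + 1
6 = 6*1 + 0  (stop)
So 39403/3824 = [10; 3, 3, 2, 8, 3, 6].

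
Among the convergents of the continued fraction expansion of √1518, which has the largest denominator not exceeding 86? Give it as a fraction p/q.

1013/26

√1518 = [38; 1, 24, 1, 76, …] (period length 4).
Convergents:
  p_0/q_0 = 38/1
  p_1/q_1 = 39/1
  p_2/q_2 = 974/25
  p_3/q_3 = 1013/26
  p_4/q_4 = 77962/2001
q_3 = 26 ≤ 86 < 2001 = q_4, so the answer is 1013/26.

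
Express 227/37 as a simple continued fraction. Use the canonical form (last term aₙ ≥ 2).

[6; 7, 2, 2]

227 = 6×37 + 5
37 = 7×5 + 2
5 = 2×2 + 1
2 = 2×1 + 0  (stop)
So 227/37 = [6; 7, 2, 2].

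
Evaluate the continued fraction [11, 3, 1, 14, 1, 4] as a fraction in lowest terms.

Using pₖ = aₖpₖ₋₁ + pₖ₋₂ and qₖ = aₖqₖ₋₁ + qₖ₋₂:
  k=0: a=11, p=11, q=1
  k=1: a=3, p=34, q=3
  k=2: a=1, p=45, q=4
  k=3: a=14, p=664, q=59
  k=4: a=1, p=709, q=63
  k=5: a=4, p=3500, q=311

3500/311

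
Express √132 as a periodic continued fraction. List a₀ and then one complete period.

a₀ = ⌊√132⌋ = 11.

[11; 2, 22]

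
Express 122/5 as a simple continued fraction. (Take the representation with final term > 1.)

122 = 24*5 + 2
5 = 2*2 + 1
2 = 2*1 + 0  (stop)
So 122/5 = [24; 2, 2].

[24; 2, 2]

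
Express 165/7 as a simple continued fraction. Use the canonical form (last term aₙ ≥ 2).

165 = 23*7 + 4
7 = 1*4 + 3
4 = 1*3 + 1
3 = 3*1 + 0  (stop)
So 165/7 = [23; 1, 1, 3].

[23; 1, 1, 3]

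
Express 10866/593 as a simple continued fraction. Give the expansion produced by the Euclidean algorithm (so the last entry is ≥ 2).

[18; 3, 11, 3, 2, 2]

10866 = 18*593 + 192
593 = 3*192 + 17
192 = 11*17 + 5
17 = 3*5 + 2
5 = 2*2 + 1
2 = 2*1 + 0  (stop)
So 10866/593 = [18; 3, 11, 3, 2, 2].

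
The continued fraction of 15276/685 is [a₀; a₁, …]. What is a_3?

13

15276 = 22·685 + 206   →  a_0 = 22
685 = 3·206 + 67   →  a_1 = 3
206 = 3·67 + 5   →  a_2 = 3
67 = 13·5 + 2   →  a_3 = 13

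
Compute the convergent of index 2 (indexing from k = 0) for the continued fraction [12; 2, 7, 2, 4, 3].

187/15

Using pₖ = aₖpₖ₋₁ + pₖ₋₂, qₖ = aₖqₖ₋₁ + qₖ₋₂ (with p₋₁=1, p₋₂=0, q₋₁=0, q₋₂=1):
  k=0: a=12, p=12, q=1
  k=1: a=2, p=25, q=2
  k=2: a=7, p=187, q=15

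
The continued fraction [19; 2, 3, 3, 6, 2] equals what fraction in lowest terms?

6083/313

Fold from the inside: start with 2/1.
  6 + 1/2 = 13/2
  3 + 2/13 = 41/13
  3 + 13/41 = 136/41
  2 + 41/136 = 313/136
  19 + 136/313 = 6083/313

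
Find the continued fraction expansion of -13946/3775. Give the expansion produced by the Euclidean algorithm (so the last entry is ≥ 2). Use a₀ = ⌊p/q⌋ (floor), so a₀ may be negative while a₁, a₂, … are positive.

[-4; 3, 3, 1, 2, 5, 6, 3]

-13946 = -4*3775 + 1154
3775 = 3*1154 + 313
1154 = 3*313 + 215
313 = 1*215 + 98
215 = 2*98 + 19
98 = 5*19 + 3
19 = 6*3 + 1
3 = 3*1 + 0  (stop)
So -13946/3775 = [-4; 3, 3, 1, 2, 5, 6, 3].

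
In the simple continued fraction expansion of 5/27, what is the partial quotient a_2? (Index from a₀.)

2

5 = 0·27 + 5   →  a_0 = 0
27 = 5·5 + 2   →  a_1 = 5
5 = 2·2 + 1   →  a_2 = 2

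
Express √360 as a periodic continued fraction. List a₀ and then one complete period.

[18; 1, 36]

a₀ = ⌊√360⌋ = 18.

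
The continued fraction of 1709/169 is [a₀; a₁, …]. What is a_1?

1709 = 10·169 + 19   →  a_0 = 10
169 = 8·19 + 17   →  a_1 = 8

8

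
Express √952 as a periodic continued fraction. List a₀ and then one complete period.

a₀ = ⌊√952⌋ = 30.
With m₀=0, d₀=1 and mₖ₊₁ = dₖaₖ − mₖ, dₖ₊₁ = (n − mₖ₊₁²)/dₖ, aₖ₊₁ = ⌊(a₀+mₖ₊₁)/dₖ₊₁⌋:
  k=1: m=30, d=52, a=1
  k=2: m=22, d=9, a=5
  k=3: m=23, d=47, a=1
  k=4: m=24, d=8, a=6
  k=5: m=24, d=47, a=1
  k=6: m=23, d=9, a=5
  k=7: m=22, d=52, a=1
  k=8: m=30, d=1, a=60
d=1 and a=2a₀=60 at k=8, so the next step gives (m, d) = (30, 52) again — its k=1 value — and the period has length 8.

[30; 1, 5, 1, 6, 1, 5, 1, 60]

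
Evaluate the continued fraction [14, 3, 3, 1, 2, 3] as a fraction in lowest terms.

1731/121

Fold from the inside: start with 3/1.
  2 + 1/3 = 7/3
  1 + 3/7 = 10/7
  3 + 7/10 = 37/10
  3 + 10/37 = 121/37
  14 + 37/121 = 1731/121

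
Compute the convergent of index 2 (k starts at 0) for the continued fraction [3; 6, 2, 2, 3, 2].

Using pₖ = aₖpₖ₋₁ + pₖ₋₂, qₖ = aₖqₖ₋₁ + qₖ₋₂ (with p₋₁=1, p₋₂=0, q₋₁=0, q₋₂=1):
  k=0: a=3, p=3, q=1
  k=1: a=6, p=19, q=6
  k=2: a=2, p=41, q=13

41/13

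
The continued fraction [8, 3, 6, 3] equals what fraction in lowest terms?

Using pₖ = aₖpₖ₋₁ + pₖ₋₂ and qₖ = aₖqₖ₋₁ + qₖ₋₂:
  k=0: a=8, p=8, q=1
  k=1: a=3, p=25, q=3
  k=2: a=6, p=158, q=19
  k=3: a=3, p=499, q=60

499/60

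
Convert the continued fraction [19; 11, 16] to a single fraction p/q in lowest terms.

3379/177

Using pₖ = aₖpₖ₋₁ + pₖ₋₂ and qₖ = aₖqₖ₋₁ + qₖ₋₂:
  k=0: a=19, p=19, q=1
  k=1: a=11, p=210, q=11
  k=2: a=16, p=3379, q=177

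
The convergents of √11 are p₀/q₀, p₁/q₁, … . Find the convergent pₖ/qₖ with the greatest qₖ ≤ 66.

199/60

√11 = [3; 3, 6, …] (period length 2).
Convergents:
  p_0/q_0 = 3/1
  p_1/q_1 = 10/3
  p_2/q_2 = 63/19
  p_3/q_3 = 199/60
  p_4/q_4 = 1257/379
q_3 = 60 ≤ 66 < 379 = q_4, so the answer is 199/60.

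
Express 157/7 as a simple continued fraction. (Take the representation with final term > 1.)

[22; 2, 3]

157 = 22·7 + 3
7 = 2·3 + 1
3 = 3·1 + 0  (stop)
So 157/7 = [22; 2, 3].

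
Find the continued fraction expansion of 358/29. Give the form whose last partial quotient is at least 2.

358 = 12·29 + 10
29 = 2·10 + 9
10 = 1·9 + 1
9 = 9·1 + 0  (stop)
So 358/29 = [12; 2, 1, 9].

[12; 2, 1, 9]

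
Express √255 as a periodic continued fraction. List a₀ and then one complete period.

a₀ = ⌊√255⌋ = 15.
With m₀=0, d₀=1 and mₖ₊₁ = dₖaₖ − mₖ, dₖ₊₁ = (n − mₖ₊₁²)/dₖ, aₖ₊₁ = ⌊(a₀+mₖ₊₁)/dₖ₊₁⌋:
  k=1: m=15, d=30, a=1
  k=2: m=15, d=1, a=30
d=1 and a=2a₀=30 at k=2, so the next step gives (m, d) = (15, 30) again — its k=1 value — and the period has length 2.

[15; 1, 30]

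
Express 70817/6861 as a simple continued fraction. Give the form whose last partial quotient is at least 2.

70817 = 10×6861 + 2207
6861 = 3×2207 + 240
2207 = 9×240 + 47
240 = 5×47 + 5
47 = 9×5 + 2
5 = 2×2 + 1
2 = 2×1 + 0  (stop)
So 70817/6861 = [10; 3, 9, 5, 9, 2, 2].

[10; 3, 9, 5, 9, 2, 2]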